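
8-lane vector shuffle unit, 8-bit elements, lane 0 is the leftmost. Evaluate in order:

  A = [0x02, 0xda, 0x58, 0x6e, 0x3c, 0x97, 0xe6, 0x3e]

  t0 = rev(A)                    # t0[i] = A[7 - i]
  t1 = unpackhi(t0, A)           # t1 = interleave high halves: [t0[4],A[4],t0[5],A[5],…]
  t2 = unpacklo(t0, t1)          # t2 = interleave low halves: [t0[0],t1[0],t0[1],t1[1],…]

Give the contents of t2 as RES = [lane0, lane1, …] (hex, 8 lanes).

  t0: 3e e6 97 3c 6e 58 da 02
  t1: 6e 3c 58 97 da e6 02 3e
  t2: 3e 6e e6 3c 97 58 3c 97

RES = [ 0x3e  0x6e  0xe6  0x3c  0x97  0x58  0x3c  0x97 ]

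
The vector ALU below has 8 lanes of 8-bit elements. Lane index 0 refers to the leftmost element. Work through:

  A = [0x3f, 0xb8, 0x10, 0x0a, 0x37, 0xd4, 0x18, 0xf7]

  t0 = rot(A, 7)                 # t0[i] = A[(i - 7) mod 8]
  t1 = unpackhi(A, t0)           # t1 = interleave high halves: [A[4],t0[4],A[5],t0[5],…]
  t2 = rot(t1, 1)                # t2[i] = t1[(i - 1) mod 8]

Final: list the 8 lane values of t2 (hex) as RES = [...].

RES = [ 0x3f  0x37  0xd4  0xd4  0x18  0x18  0xf7  0xf7 ]

t0 = [0xb8, 0x10, 0x0a, 0x37, 0xd4, 0x18, 0xf7, 0x3f]
t1 = [0x37, 0xd4, 0xd4, 0x18, 0x18, 0xf7, 0xf7, 0x3f]
t2 = [0x3f, 0x37, 0xd4, 0xd4, 0x18, 0x18, 0xf7, 0xf7]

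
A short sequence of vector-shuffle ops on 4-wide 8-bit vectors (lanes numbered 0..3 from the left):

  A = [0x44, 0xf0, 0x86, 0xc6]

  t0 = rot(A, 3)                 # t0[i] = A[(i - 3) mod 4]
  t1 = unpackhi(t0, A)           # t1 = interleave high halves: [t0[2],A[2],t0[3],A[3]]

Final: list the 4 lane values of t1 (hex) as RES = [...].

t0 = [0xf0, 0x86, 0xc6, 0x44]
t1 = [0xc6, 0x86, 0x44, 0xc6]

RES = [ 0xc6  0x86  0x44  0xc6 ]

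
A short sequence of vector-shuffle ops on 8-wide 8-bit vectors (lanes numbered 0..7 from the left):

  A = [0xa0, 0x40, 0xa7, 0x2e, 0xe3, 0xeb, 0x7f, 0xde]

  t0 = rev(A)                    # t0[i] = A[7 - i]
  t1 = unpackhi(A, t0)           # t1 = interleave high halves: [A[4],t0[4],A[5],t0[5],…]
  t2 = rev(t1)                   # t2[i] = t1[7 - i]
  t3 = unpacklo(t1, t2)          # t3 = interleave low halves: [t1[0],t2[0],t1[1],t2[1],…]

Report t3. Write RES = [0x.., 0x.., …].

RES = [0xe3, 0xa0, 0x2e, 0xde, 0xeb, 0x40, 0xa7, 0x7f]

t0 = [0xde, 0x7f, 0xeb, 0xe3, 0x2e, 0xa7, 0x40, 0xa0]
t1 = [0xe3, 0x2e, 0xeb, 0xa7, 0x7f, 0x40, 0xde, 0xa0]
t2 = [0xa0, 0xde, 0x40, 0x7f, 0xa7, 0xeb, 0x2e, 0xe3]
t3 = [0xe3, 0xa0, 0x2e, 0xde, 0xeb, 0x40, 0xa7, 0x7f]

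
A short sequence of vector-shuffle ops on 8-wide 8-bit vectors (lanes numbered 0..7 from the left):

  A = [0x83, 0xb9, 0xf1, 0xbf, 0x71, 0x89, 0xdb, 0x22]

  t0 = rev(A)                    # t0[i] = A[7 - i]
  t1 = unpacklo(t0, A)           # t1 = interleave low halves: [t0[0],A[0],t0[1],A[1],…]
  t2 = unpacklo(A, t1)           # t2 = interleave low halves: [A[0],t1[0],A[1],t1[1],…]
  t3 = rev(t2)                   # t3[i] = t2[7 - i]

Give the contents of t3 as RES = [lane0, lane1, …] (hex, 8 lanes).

t0 = [0x22, 0xdb, 0x89, 0x71, 0xbf, 0xf1, 0xb9, 0x83]
t1 = [0x22, 0x83, 0xdb, 0xb9, 0x89, 0xf1, 0x71, 0xbf]
t2 = [0x83, 0x22, 0xb9, 0x83, 0xf1, 0xdb, 0xbf, 0xb9]
t3 = [0xb9, 0xbf, 0xdb, 0xf1, 0x83, 0xb9, 0x22, 0x83]

RES = [ 0xb9  0xbf  0xdb  0xf1  0x83  0xb9  0x22  0x83 ]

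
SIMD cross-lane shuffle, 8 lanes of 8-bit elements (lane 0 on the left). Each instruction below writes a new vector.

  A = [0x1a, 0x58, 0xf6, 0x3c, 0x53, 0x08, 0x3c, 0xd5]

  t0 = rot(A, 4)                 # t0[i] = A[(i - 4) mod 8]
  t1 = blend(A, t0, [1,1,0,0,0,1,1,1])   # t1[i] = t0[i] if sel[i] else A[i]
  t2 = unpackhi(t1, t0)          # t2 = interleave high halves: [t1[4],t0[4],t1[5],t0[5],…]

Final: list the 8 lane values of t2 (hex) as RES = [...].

RES = [ 0x53  0x1a  0x58  0x58  0xf6  0xf6  0x3c  0x3c ]

→ t0 |53|08|3c|d5|1a|58|f6|3c|
→ t1 |53|08|f6|3c|53|58|f6|3c|
→ t2 |53|1a|58|58|f6|f6|3c|3c|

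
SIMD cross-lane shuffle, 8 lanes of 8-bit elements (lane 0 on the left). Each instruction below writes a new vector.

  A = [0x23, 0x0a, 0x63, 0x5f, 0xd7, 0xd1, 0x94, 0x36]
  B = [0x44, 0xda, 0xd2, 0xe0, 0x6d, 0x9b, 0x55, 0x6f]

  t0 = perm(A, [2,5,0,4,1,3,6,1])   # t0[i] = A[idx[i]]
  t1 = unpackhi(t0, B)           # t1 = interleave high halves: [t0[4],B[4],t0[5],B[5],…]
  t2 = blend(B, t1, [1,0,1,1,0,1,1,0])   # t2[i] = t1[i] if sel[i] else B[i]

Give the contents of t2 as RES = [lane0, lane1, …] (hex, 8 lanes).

RES = [ 0x0a  0xda  0x5f  0x9b  0x6d  0x55  0x0a  0x6f ]

t0 = [0x63, 0xd1, 0x23, 0xd7, 0x0a, 0x5f, 0x94, 0x0a]
t1 = [0x0a, 0x6d, 0x5f, 0x9b, 0x94, 0x55, 0x0a, 0x6f]
t2 = [0x0a, 0xda, 0x5f, 0x9b, 0x6d, 0x55, 0x0a, 0x6f]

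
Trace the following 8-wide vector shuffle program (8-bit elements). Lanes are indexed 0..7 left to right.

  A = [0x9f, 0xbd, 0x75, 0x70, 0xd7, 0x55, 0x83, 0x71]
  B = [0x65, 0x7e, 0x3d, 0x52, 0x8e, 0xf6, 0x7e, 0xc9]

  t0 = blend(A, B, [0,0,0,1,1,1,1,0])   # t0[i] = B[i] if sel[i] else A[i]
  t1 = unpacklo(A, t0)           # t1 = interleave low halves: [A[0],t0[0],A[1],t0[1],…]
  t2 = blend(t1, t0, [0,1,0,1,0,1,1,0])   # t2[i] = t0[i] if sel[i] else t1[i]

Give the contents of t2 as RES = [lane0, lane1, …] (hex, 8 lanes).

→ t0 |9f|bd|75|52|8e|f6|7e|71|
→ t1 |9f|9f|bd|bd|75|75|70|52|
→ t2 |9f|bd|bd|52|75|f6|7e|52|

RES = [ 0x9f  0xbd  0xbd  0x52  0x75  0xf6  0x7e  0x52 ]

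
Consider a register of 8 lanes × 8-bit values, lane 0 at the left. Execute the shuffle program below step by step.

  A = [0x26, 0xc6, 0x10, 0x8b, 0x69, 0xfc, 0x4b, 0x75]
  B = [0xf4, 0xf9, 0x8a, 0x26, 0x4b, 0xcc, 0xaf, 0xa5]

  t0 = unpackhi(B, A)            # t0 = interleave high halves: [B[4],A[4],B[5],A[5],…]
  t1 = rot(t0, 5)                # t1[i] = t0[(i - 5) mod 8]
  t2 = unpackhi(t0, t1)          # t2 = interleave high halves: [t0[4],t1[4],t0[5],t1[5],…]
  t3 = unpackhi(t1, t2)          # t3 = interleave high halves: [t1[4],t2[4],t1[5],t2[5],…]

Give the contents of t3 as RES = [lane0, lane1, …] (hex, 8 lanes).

RES = [0x75, 0xa5, 0x4b, 0x69, 0x69, 0x75, 0xcc, 0xcc]

t0 = [0x4b, 0x69, 0xcc, 0xfc, 0xaf, 0x4b, 0xa5, 0x75]
t1 = [0xfc, 0xaf, 0x4b, 0xa5, 0x75, 0x4b, 0x69, 0xcc]
t2 = [0xaf, 0x75, 0x4b, 0x4b, 0xa5, 0x69, 0x75, 0xcc]
t3 = [0x75, 0xa5, 0x4b, 0x69, 0x69, 0x75, 0xcc, 0xcc]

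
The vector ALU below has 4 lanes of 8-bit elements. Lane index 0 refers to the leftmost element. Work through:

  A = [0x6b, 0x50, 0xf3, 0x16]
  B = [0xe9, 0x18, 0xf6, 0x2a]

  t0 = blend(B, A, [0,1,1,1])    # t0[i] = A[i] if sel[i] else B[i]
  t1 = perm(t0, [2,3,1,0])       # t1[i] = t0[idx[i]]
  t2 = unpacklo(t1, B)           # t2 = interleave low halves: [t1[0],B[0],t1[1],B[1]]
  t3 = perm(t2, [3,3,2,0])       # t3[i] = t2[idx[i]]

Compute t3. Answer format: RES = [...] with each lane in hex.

→ t0 |e9|50|f3|16|
→ t1 |f3|16|50|e9|
→ t2 |f3|e9|16|18|
→ t3 |18|18|16|f3|

RES = [ 0x18  0x18  0x16  0xf3 ]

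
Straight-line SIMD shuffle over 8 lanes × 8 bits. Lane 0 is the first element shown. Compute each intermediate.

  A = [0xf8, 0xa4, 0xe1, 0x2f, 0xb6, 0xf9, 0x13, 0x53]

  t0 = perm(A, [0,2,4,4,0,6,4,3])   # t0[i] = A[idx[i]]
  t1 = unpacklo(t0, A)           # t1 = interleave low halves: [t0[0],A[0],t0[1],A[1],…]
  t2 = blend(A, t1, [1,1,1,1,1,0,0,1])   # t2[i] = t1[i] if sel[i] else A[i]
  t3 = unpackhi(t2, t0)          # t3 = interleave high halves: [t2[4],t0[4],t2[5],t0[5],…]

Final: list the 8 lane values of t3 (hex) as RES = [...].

t0 = [0xf8, 0xe1, 0xb6, 0xb6, 0xf8, 0x13, 0xb6, 0x2f]
t1 = [0xf8, 0xf8, 0xe1, 0xa4, 0xb6, 0xe1, 0xb6, 0x2f]
t2 = [0xf8, 0xf8, 0xe1, 0xa4, 0xb6, 0xf9, 0x13, 0x2f]
t3 = [0xb6, 0xf8, 0xf9, 0x13, 0x13, 0xb6, 0x2f, 0x2f]

RES = [0xb6, 0xf8, 0xf9, 0x13, 0x13, 0xb6, 0x2f, 0x2f]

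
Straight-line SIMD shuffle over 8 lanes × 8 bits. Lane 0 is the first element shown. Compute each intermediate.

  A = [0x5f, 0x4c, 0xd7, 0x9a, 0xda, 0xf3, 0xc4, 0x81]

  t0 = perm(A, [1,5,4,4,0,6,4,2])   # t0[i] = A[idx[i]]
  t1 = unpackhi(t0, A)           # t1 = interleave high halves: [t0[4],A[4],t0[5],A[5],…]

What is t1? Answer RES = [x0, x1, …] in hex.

RES = [0x5f, 0xda, 0xc4, 0xf3, 0xda, 0xc4, 0xd7, 0x81]

  t0: 4c f3 da da 5f c4 da d7
  t1: 5f da c4 f3 da c4 d7 81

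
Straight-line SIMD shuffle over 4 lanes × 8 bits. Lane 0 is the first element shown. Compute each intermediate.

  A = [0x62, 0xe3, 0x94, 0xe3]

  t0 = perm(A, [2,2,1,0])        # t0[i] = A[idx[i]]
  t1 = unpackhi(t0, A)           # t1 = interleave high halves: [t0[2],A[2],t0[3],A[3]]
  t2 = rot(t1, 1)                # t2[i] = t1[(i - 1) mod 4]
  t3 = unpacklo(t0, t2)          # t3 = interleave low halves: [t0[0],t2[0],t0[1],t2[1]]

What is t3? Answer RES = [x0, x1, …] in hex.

t0 = [0x94, 0x94, 0xe3, 0x62]
t1 = [0xe3, 0x94, 0x62, 0xe3]
t2 = [0xe3, 0xe3, 0x94, 0x62]
t3 = [0x94, 0xe3, 0x94, 0xe3]

RES = [0x94, 0xe3, 0x94, 0xe3]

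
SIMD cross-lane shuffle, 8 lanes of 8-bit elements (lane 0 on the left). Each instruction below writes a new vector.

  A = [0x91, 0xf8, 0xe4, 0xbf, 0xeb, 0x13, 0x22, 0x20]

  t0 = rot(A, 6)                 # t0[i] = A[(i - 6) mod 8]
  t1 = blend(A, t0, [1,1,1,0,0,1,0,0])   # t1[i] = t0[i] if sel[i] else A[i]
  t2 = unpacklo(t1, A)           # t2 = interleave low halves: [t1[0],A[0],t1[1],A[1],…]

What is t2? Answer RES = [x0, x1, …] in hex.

t0 = [0xe4, 0xbf, 0xeb, 0x13, 0x22, 0x20, 0x91, 0xf8]
t1 = [0xe4, 0xbf, 0xeb, 0xbf, 0xeb, 0x20, 0x22, 0x20]
t2 = [0xe4, 0x91, 0xbf, 0xf8, 0xeb, 0xe4, 0xbf, 0xbf]

RES = [ 0xe4  0x91  0xbf  0xf8  0xeb  0xe4  0xbf  0xbf ]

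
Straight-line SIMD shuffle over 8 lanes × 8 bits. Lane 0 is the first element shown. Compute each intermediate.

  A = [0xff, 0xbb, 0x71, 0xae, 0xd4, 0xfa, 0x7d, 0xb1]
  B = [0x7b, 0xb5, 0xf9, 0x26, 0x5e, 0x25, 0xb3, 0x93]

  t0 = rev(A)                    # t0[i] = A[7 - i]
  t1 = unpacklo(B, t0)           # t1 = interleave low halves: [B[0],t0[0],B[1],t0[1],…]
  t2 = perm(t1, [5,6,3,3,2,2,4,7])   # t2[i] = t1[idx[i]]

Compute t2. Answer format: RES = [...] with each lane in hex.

t0 = [0xb1, 0x7d, 0xfa, 0xd4, 0xae, 0x71, 0xbb, 0xff]
t1 = [0x7b, 0xb1, 0xb5, 0x7d, 0xf9, 0xfa, 0x26, 0xd4]
t2 = [0xfa, 0x26, 0x7d, 0x7d, 0xb5, 0xb5, 0xf9, 0xd4]

RES = [ 0xfa  0x26  0x7d  0x7d  0xb5  0xb5  0xf9  0xd4 ]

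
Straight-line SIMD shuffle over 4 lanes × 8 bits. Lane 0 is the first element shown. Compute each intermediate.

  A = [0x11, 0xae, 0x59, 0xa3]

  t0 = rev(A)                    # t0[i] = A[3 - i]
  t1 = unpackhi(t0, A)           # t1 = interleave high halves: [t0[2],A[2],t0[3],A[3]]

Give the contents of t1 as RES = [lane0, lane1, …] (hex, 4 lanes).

  t0: a3 59 ae 11
  t1: ae 59 11 a3

RES = [0xae, 0x59, 0x11, 0xa3]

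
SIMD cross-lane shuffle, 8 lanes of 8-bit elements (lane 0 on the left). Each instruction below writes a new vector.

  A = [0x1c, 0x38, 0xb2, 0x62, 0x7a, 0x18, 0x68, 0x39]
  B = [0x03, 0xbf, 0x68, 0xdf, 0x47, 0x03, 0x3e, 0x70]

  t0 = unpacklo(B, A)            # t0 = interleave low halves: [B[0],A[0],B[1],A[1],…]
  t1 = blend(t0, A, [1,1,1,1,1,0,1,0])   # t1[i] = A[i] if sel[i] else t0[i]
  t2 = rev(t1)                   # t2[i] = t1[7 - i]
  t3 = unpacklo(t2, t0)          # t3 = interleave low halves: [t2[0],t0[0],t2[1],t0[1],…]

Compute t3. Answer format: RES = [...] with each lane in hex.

t0 = [0x03, 0x1c, 0xbf, 0x38, 0x68, 0xb2, 0xdf, 0x62]
t1 = [0x1c, 0x38, 0xb2, 0x62, 0x7a, 0xb2, 0x68, 0x62]
t2 = [0x62, 0x68, 0xb2, 0x7a, 0x62, 0xb2, 0x38, 0x1c]
t3 = [0x62, 0x03, 0x68, 0x1c, 0xb2, 0xbf, 0x7a, 0x38]

RES = [ 0x62  0x03  0x68  0x1c  0xb2  0xbf  0x7a  0x38 ]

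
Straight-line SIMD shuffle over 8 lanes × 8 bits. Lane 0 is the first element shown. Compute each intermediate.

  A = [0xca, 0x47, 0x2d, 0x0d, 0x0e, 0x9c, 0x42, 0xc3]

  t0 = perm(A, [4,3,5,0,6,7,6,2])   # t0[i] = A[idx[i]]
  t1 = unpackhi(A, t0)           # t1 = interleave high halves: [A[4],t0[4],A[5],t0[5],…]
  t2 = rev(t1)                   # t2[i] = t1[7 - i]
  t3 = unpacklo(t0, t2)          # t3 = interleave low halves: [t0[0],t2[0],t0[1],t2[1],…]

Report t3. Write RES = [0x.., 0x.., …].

RES = [ 0x0e  0x2d  0x0d  0xc3  0x9c  0x42  0xca  0x42 ]

t0 = [0x0e, 0x0d, 0x9c, 0xca, 0x42, 0xc3, 0x42, 0x2d]
t1 = [0x0e, 0x42, 0x9c, 0xc3, 0x42, 0x42, 0xc3, 0x2d]
t2 = [0x2d, 0xc3, 0x42, 0x42, 0xc3, 0x9c, 0x42, 0x0e]
t3 = [0x0e, 0x2d, 0x0d, 0xc3, 0x9c, 0x42, 0xca, 0x42]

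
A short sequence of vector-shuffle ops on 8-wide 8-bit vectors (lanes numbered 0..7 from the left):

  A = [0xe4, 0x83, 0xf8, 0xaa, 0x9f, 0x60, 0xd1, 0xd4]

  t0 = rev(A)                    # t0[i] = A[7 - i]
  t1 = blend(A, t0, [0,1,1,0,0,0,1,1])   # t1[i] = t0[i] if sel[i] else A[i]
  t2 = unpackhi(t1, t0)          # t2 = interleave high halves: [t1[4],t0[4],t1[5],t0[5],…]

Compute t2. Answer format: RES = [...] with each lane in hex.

RES = [0x9f, 0xaa, 0x60, 0xf8, 0x83, 0x83, 0xe4, 0xe4]

→ t0 |d4|d1|60|9f|aa|f8|83|e4|
→ t1 |e4|d1|60|aa|9f|60|83|e4|
→ t2 |9f|aa|60|f8|83|83|e4|e4|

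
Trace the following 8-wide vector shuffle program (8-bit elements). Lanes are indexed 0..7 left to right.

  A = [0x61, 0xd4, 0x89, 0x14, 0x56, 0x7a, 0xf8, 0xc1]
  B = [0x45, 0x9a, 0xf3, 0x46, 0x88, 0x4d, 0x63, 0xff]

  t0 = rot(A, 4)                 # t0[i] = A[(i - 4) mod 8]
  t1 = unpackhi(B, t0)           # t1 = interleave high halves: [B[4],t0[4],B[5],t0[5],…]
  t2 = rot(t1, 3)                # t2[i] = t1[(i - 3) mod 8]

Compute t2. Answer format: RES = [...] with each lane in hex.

→ t0 |56|7a|f8|c1|61|d4|89|14|
→ t1 |88|61|4d|d4|63|89|ff|14|
→ t2 |89|ff|14|88|61|4d|d4|63|

RES = [ 0x89  0xff  0x14  0x88  0x61  0x4d  0xd4  0x63 ]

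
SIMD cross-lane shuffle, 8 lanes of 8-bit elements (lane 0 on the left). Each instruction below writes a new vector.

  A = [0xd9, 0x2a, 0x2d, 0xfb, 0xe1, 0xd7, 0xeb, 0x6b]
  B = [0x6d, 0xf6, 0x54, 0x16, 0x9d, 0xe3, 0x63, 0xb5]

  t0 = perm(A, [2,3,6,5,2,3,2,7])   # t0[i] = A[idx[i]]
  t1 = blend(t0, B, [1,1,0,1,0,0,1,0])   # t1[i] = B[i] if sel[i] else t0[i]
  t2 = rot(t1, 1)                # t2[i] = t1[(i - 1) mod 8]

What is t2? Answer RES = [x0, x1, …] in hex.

  t0: 2d fb eb d7 2d fb 2d 6b
  t1: 6d f6 eb 16 2d fb 63 6b
  t2: 6b 6d f6 eb 16 2d fb 63

RES = [0x6b, 0x6d, 0xf6, 0xeb, 0x16, 0x2d, 0xfb, 0x63]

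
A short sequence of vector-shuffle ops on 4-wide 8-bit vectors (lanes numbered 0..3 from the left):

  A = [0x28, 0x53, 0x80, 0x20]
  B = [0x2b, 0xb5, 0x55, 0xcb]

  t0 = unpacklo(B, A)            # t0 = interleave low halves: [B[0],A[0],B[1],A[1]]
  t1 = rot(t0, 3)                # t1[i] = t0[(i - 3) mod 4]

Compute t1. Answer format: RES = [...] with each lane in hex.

t0 = [0x2b, 0x28, 0xb5, 0x53]
t1 = [0x28, 0xb5, 0x53, 0x2b]

RES = [ 0x28  0xb5  0x53  0x2b ]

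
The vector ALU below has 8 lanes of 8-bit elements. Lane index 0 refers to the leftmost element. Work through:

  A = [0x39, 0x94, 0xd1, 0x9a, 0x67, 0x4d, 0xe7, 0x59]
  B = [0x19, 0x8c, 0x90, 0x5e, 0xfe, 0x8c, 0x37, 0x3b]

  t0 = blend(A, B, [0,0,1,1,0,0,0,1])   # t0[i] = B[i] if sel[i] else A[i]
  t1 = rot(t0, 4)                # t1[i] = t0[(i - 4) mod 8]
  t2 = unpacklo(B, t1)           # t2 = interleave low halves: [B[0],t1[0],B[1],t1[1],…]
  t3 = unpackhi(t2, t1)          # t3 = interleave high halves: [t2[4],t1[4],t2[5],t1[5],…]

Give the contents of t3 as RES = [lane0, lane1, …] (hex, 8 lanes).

t0 = [0x39, 0x94, 0x90, 0x5e, 0x67, 0x4d, 0xe7, 0x3b]
t1 = [0x67, 0x4d, 0xe7, 0x3b, 0x39, 0x94, 0x90, 0x5e]
t2 = [0x19, 0x67, 0x8c, 0x4d, 0x90, 0xe7, 0x5e, 0x3b]
t3 = [0x90, 0x39, 0xe7, 0x94, 0x5e, 0x90, 0x3b, 0x5e]

RES = [0x90, 0x39, 0xe7, 0x94, 0x5e, 0x90, 0x3b, 0x5e]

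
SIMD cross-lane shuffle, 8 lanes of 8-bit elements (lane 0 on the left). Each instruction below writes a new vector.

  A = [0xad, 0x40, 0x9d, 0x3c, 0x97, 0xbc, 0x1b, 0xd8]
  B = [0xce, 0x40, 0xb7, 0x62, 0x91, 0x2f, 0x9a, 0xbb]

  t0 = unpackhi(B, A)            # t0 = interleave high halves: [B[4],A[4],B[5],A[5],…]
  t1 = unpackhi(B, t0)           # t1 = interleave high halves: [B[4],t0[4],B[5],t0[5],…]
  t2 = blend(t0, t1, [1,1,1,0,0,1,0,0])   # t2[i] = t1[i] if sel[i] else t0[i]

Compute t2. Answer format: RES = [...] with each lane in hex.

RES = [0x91, 0x9a, 0x2f, 0xbc, 0x9a, 0xbb, 0xbb, 0xd8]

t0 = [0x91, 0x97, 0x2f, 0xbc, 0x9a, 0x1b, 0xbb, 0xd8]
t1 = [0x91, 0x9a, 0x2f, 0x1b, 0x9a, 0xbb, 0xbb, 0xd8]
t2 = [0x91, 0x9a, 0x2f, 0xbc, 0x9a, 0xbb, 0xbb, 0xd8]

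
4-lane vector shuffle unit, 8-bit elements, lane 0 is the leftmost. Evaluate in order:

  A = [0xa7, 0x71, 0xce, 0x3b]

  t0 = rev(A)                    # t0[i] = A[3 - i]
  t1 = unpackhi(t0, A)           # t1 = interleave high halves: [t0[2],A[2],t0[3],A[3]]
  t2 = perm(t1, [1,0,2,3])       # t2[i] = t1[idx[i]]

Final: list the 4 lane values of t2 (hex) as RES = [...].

t0 = [0x3b, 0xce, 0x71, 0xa7]
t1 = [0x71, 0xce, 0xa7, 0x3b]
t2 = [0xce, 0x71, 0xa7, 0x3b]

RES = [ 0xce  0x71  0xa7  0x3b ]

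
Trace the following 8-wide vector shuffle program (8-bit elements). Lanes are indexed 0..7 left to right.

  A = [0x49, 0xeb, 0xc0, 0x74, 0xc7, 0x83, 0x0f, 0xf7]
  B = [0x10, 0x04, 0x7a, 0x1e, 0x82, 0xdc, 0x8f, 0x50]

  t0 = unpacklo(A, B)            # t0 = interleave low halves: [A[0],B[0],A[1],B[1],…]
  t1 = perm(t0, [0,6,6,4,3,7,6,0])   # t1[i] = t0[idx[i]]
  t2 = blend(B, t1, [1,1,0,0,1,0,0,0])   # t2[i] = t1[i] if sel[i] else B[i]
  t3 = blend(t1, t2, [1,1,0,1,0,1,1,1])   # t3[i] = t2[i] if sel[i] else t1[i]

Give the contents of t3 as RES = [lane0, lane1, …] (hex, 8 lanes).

  t0: 49 10 eb 04 c0 7a 74 1e
  t1: 49 74 74 c0 04 1e 74 49
  t2: 49 74 7a 1e 04 dc 8f 50
  t3: 49 74 74 1e 04 dc 8f 50

RES = [0x49, 0x74, 0x74, 0x1e, 0x04, 0xdc, 0x8f, 0x50]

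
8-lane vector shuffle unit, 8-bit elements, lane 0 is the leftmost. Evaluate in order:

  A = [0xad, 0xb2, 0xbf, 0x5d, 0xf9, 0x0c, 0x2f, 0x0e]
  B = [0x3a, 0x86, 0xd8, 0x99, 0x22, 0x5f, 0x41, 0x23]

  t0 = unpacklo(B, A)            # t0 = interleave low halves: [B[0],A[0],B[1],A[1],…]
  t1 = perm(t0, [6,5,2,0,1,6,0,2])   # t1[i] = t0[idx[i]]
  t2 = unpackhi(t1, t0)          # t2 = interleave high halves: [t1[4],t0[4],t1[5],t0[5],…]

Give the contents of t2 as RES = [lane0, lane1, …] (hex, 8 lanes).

RES = [0xad, 0xd8, 0x99, 0xbf, 0x3a, 0x99, 0x86, 0x5d]

t0 = [0x3a, 0xad, 0x86, 0xb2, 0xd8, 0xbf, 0x99, 0x5d]
t1 = [0x99, 0xbf, 0x86, 0x3a, 0xad, 0x99, 0x3a, 0x86]
t2 = [0xad, 0xd8, 0x99, 0xbf, 0x3a, 0x99, 0x86, 0x5d]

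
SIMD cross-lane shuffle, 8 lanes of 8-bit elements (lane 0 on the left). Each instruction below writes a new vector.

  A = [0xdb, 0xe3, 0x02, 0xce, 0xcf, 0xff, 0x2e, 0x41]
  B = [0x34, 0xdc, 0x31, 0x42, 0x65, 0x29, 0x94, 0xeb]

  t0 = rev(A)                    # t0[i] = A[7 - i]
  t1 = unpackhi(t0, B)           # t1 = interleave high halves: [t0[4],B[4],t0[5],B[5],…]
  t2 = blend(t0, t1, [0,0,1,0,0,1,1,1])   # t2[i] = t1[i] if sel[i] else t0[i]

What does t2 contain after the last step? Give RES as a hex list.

RES = [0x41, 0x2e, 0x02, 0xcf, 0xce, 0x94, 0xdb, 0xeb]

t0 = [0x41, 0x2e, 0xff, 0xcf, 0xce, 0x02, 0xe3, 0xdb]
t1 = [0xce, 0x65, 0x02, 0x29, 0xe3, 0x94, 0xdb, 0xeb]
t2 = [0x41, 0x2e, 0x02, 0xcf, 0xce, 0x94, 0xdb, 0xeb]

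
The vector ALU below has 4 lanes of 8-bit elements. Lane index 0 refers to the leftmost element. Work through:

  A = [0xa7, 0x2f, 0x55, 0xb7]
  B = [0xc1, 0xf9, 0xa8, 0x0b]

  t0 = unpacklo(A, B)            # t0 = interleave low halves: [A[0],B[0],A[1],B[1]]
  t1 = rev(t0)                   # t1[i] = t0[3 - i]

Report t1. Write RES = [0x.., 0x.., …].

RES = [ 0xf9  0x2f  0xc1  0xa7 ]

t0 = [0xa7, 0xc1, 0x2f, 0xf9]
t1 = [0xf9, 0x2f, 0xc1, 0xa7]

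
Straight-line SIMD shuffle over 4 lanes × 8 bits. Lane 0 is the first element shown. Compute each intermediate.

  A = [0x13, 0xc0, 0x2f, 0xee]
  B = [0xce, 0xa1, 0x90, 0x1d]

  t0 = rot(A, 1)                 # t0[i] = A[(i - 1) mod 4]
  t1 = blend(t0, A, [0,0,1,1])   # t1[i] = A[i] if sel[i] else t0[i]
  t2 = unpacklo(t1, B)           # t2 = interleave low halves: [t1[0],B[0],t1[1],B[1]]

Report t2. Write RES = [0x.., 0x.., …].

RES = [0xee, 0xce, 0x13, 0xa1]

t0 = [0xee, 0x13, 0xc0, 0x2f]
t1 = [0xee, 0x13, 0x2f, 0xee]
t2 = [0xee, 0xce, 0x13, 0xa1]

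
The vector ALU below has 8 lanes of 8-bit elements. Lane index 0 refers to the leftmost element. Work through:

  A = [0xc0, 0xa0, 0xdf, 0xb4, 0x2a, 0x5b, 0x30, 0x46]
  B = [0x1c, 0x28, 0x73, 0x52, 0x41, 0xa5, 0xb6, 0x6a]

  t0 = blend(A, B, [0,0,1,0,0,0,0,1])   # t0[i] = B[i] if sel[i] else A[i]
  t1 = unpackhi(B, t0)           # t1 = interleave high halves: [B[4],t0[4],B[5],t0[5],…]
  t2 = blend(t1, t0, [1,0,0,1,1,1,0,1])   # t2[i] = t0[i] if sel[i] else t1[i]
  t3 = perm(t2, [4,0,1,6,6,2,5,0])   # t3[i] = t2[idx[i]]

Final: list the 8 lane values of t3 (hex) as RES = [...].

RES = [0x2a, 0xc0, 0x2a, 0x6a, 0x6a, 0xa5, 0x5b, 0xc0]

t0 = [0xc0, 0xa0, 0x73, 0xb4, 0x2a, 0x5b, 0x30, 0x6a]
t1 = [0x41, 0x2a, 0xa5, 0x5b, 0xb6, 0x30, 0x6a, 0x6a]
t2 = [0xc0, 0x2a, 0xa5, 0xb4, 0x2a, 0x5b, 0x6a, 0x6a]
t3 = [0x2a, 0xc0, 0x2a, 0x6a, 0x6a, 0xa5, 0x5b, 0xc0]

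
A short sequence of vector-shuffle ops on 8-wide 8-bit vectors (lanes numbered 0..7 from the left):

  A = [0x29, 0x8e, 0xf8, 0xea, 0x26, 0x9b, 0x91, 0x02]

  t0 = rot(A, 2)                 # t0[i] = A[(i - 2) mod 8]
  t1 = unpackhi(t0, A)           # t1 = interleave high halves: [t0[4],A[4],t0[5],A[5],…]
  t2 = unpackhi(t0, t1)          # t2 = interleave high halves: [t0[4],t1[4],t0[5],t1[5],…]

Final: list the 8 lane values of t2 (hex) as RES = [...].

→ t0 |91|02|29|8e|f8|ea|26|9b|
→ t1 |f8|26|ea|9b|26|91|9b|02|
→ t2 |f8|26|ea|91|26|9b|9b|02|

RES = [0xf8, 0x26, 0xea, 0x91, 0x26, 0x9b, 0x9b, 0x02]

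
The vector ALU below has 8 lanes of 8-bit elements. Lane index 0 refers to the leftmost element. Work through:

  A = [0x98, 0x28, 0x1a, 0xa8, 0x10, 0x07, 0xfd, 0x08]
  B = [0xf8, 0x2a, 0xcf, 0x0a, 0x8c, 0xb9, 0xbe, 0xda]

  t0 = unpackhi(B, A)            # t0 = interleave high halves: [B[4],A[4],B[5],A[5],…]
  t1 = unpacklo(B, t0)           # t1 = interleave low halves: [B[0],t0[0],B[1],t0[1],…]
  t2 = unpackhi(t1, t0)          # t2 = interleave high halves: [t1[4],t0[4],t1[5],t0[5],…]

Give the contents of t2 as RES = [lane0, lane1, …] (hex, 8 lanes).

RES = [0xcf, 0xbe, 0xb9, 0xfd, 0x0a, 0xda, 0x07, 0x08]

  t0: 8c 10 b9 07 be fd da 08
  t1: f8 8c 2a 10 cf b9 0a 07
  t2: cf be b9 fd 0a da 07 08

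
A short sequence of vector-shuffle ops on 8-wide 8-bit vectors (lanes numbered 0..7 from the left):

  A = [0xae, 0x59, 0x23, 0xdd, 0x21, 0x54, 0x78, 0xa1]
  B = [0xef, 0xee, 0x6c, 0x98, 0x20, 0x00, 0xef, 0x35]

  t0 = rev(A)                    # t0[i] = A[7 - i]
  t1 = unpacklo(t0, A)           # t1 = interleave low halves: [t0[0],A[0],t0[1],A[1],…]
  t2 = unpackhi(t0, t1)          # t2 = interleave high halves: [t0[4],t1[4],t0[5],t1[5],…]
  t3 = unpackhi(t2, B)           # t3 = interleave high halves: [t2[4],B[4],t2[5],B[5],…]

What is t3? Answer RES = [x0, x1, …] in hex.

t0 = [0xa1, 0x78, 0x54, 0x21, 0xdd, 0x23, 0x59, 0xae]
t1 = [0xa1, 0xae, 0x78, 0x59, 0x54, 0x23, 0x21, 0xdd]
t2 = [0xdd, 0x54, 0x23, 0x23, 0x59, 0x21, 0xae, 0xdd]
t3 = [0x59, 0x20, 0x21, 0x00, 0xae, 0xef, 0xdd, 0x35]

RES = [0x59, 0x20, 0x21, 0x00, 0xae, 0xef, 0xdd, 0x35]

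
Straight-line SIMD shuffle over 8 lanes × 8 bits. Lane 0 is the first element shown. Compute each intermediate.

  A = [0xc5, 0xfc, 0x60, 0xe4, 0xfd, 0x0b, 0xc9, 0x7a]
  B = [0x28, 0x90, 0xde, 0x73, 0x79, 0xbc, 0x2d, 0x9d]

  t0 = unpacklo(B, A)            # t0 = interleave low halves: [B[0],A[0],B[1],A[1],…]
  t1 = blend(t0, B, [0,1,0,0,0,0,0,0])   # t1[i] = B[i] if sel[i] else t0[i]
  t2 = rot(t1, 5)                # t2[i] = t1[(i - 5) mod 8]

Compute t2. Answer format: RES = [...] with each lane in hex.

RES = [ 0xfc  0xde  0x60  0x73  0xe4  0x28  0x90  0x90 ]

  t0: 28 c5 90 fc de 60 73 e4
  t1: 28 90 90 fc de 60 73 e4
  t2: fc de 60 73 e4 28 90 90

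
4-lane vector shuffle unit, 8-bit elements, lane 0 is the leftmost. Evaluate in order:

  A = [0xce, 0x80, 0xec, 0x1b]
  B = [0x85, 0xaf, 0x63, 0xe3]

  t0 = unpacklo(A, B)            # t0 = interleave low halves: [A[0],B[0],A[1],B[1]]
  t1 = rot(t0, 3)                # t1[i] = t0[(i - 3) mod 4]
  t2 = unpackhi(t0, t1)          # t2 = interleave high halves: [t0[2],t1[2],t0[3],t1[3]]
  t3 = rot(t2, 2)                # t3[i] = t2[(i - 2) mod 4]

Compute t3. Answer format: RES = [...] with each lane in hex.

  t0: ce 85 80 af
  t1: 85 80 af ce
  t2: 80 af af ce
  t3: af ce 80 af

RES = [ 0xaf  0xce  0x80  0xaf ]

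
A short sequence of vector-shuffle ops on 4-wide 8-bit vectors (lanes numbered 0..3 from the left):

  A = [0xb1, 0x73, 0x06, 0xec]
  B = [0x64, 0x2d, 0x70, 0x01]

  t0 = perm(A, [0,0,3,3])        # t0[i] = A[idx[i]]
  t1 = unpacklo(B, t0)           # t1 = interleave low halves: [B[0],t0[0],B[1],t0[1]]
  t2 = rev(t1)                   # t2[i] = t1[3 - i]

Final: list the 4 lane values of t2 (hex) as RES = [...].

  t0: b1 b1 ec ec
  t1: 64 b1 2d b1
  t2: b1 2d b1 64

RES = [0xb1, 0x2d, 0xb1, 0x64]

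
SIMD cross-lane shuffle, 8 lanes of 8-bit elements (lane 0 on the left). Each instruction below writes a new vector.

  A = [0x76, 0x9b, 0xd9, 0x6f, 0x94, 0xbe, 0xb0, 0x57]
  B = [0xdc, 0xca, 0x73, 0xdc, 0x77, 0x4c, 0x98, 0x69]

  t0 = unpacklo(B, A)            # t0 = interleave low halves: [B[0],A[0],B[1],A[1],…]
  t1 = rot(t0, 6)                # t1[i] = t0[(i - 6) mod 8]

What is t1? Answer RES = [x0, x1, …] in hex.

→ t0 |dc|76|ca|9b|73|d9|dc|6f|
→ t1 |ca|9b|73|d9|dc|6f|dc|76|

RES = [ 0xca  0x9b  0x73  0xd9  0xdc  0x6f  0xdc  0x76 ]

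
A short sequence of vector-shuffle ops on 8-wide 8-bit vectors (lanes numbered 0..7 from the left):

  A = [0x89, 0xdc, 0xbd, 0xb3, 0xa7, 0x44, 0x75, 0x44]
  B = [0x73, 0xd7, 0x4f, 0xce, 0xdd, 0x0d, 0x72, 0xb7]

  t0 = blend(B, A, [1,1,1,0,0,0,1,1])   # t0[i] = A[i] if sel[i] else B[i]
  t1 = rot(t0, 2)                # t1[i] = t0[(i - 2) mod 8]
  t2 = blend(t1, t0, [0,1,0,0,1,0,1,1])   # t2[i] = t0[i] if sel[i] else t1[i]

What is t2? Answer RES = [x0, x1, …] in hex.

RES = [0x75, 0xdc, 0x89, 0xdc, 0xdd, 0xce, 0x75, 0x44]

  t0: 89 dc bd ce dd 0d 75 44
  t1: 75 44 89 dc bd ce dd 0d
  t2: 75 dc 89 dc dd ce 75 44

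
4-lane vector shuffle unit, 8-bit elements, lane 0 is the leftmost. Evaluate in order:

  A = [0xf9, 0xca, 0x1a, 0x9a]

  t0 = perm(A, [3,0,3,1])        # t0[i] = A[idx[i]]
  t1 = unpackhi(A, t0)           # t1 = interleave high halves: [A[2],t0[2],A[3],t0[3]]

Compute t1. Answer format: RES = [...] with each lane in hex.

RES = [0x1a, 0x9a, 0x9a, 0xca]

t0 = [0x9a, 0xf9, 0x9a, 0xca]
t1 = [0x1a, 0x9a, 0x9a, 0xca]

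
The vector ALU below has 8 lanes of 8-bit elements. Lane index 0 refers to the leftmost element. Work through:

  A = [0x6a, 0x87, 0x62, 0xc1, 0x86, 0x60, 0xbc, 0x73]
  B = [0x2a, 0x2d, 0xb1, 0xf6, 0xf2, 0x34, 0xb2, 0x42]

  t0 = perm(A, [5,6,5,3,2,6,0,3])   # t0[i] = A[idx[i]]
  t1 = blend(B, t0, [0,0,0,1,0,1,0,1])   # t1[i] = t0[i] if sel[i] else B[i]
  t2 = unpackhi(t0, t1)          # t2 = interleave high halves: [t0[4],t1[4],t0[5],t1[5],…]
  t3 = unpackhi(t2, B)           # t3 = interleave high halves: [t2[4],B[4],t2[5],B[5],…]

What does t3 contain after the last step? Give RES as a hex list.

RES = [0x6a, 0xf2, 0xb2, 0x34, 0xc1, 0xb2, 0xc1, 0x42]

→ t0 |60|bc|60|c1|62|bc|6a|c1|
→ t1 |2a|2d|b1|c1|f2|bc|b2|c1|
→ t2 |62|f2|bc|bc|6a|b2|c1|c1|
→ t3 |6a|f2|b2|34|c1|b2|c1|42|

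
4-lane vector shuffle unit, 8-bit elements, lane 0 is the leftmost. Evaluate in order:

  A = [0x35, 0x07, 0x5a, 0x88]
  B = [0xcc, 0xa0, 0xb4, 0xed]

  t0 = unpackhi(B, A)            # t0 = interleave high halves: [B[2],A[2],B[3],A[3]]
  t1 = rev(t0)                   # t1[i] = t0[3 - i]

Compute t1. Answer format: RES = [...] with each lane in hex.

RES = [ 0x88  0xed  0x5a  0xb4 ]

  t0: b4 5a ed 88
  t1: 88 ed 5a b4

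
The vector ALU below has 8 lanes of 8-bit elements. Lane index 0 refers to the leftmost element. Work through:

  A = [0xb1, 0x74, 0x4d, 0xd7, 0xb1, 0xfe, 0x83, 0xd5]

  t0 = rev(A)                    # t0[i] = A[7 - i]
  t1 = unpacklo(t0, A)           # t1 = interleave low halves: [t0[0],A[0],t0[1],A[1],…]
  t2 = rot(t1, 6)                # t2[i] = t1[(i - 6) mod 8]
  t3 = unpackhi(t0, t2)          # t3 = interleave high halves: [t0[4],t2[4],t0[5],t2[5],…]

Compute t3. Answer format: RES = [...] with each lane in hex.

RES = [0xd7, 0xb1, 0x4d, 0xd7, 0x74, 0xd5, 0xb1, 0xb1]

t0 = [0xd5, 0x83, 0xfe, 0xb1, 0xd7, 0x4d, 0x74, 0xb1]
t1 = [0xd5, 0xb1, 0x83, 0x74, 0xfe, 0x4d, 0xb1, 0xd7]
t2 = [0x83, 0x74, 0xfe, 0x4d, 0xb1, 0xd7, 0xd5, 0xb1]
t3 = [0xd7, 0xb1, 0x4d, 0xd7, 0x74, 0xd5, 0xb1, 0xb1]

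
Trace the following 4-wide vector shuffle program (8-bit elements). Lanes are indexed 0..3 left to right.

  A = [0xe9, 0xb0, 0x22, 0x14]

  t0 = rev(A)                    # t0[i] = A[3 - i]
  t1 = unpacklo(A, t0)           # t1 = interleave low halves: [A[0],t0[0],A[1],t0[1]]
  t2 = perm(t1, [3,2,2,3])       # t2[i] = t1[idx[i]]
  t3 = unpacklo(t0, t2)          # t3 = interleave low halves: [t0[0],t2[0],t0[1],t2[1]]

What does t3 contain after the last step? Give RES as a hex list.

RES = [0x14, 0x22, 0x22, 0xb0]

→ t0 |14|22|b0|e9|
→ t1 |e9|14|b0|22|
→ t2 |22|b0|b0|22|
→ t3 |14|22|22|b0|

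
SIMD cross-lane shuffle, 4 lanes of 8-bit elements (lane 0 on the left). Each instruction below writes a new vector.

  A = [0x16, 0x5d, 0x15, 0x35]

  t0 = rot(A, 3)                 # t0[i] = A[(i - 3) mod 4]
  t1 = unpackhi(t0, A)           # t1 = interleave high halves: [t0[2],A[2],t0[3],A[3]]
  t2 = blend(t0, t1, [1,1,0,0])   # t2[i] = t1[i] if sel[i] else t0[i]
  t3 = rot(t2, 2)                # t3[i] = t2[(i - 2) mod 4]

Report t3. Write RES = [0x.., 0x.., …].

RES = [0x35, 0x16, 0x35, 0x15]

  t0: 5d 15 35 16
  t1: 35 15 16 35
  t2: 35 15 35 16
  t3: 35 16 35 15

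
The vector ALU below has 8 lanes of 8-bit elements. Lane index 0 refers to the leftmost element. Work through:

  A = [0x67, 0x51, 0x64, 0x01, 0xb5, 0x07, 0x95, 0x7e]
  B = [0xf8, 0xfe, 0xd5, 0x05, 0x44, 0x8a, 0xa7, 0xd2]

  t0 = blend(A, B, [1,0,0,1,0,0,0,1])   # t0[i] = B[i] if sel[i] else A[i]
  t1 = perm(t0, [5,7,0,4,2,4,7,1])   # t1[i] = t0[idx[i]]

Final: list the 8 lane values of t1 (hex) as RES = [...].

RES = [ 0x07  0xd2  0xf8  0xb5  0x64  0xb5  0xd2  0x51 ]

→ t0 |f8|51|64|05|b5|07|95|d2|
→ t1 |07|d2|f8|b5|64|b5|d2|51|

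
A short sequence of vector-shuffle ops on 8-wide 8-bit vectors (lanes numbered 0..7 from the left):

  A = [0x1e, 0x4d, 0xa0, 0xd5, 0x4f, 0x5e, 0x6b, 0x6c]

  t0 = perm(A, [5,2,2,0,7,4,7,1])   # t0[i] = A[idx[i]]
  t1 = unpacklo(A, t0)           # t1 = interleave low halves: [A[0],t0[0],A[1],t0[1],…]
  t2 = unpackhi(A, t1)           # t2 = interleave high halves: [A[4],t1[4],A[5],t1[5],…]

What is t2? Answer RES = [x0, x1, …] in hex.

RES = [0x4f, 0xa0, 0x5e, 0xa0, 0x6b, 0xd5, 0x6c, 0x1e]

→ t0 |5e|a0|a0|1e|6c|4f|6c|4d|
→ t1 |1e|5e|4d|a0|a0|a0|d5|1e|
→ t2 |4f|a0|5e|a0|6b|d5|6c|1e|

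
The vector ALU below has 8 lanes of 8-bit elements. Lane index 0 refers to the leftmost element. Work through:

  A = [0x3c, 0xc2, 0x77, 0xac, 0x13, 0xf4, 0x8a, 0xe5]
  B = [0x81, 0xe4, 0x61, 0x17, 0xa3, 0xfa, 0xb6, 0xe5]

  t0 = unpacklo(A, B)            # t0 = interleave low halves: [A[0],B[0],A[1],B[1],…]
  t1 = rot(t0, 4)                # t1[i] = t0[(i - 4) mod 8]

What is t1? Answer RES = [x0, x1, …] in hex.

t0 = [0x3c, 0x81, 0xc2, 0xe4, 0x77, 0x61, 0xac, 0x17]
t1 = [0x77, 0x61, 0xac, 0x17, 0x3c, 0x81, 0xc2, 0xe4]

RES = [ 0x77  0x61  0xac  0x17  0x3c  0x81  0xc2  0xe4 ]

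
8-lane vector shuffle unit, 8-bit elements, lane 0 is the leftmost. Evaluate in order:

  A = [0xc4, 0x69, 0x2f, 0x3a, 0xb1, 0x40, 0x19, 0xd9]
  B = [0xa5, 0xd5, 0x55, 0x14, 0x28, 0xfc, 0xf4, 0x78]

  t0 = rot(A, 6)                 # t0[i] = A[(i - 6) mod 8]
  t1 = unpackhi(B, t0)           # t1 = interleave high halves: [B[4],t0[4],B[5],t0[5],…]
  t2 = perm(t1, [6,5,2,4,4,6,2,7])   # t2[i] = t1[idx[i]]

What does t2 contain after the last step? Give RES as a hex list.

t0 = [0x2f, 0x3a, 0xb1, 0x40, 0x19, 0xd9, 0xc4, 0x69]
t1 = [0x28, 0x19, 0xfc, 0xd9, 0xf4, 0xc4, 0x78, 0x69]
t2 = [0x78, 0xc4, 0xfc, 0xf4, 0xf4, 0x78, 0xfc, 0x69]

RES = [0x78, 0xc4, 0xfc, 0xf4, 0xf4, 0x78, 0xfc, 0x69]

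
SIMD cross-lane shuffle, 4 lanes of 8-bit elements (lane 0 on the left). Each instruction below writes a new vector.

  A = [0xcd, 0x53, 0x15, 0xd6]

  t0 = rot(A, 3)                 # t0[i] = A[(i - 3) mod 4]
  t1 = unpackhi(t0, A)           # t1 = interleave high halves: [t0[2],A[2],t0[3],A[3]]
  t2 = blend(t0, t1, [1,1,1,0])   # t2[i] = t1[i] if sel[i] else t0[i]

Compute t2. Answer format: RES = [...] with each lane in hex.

  t0: 53 15 d6 cd
  t1: d6 15 cd d6
  t2: d6 15 cd cd

RES = [ 0xd6  0x15  0xcd  0xcd ]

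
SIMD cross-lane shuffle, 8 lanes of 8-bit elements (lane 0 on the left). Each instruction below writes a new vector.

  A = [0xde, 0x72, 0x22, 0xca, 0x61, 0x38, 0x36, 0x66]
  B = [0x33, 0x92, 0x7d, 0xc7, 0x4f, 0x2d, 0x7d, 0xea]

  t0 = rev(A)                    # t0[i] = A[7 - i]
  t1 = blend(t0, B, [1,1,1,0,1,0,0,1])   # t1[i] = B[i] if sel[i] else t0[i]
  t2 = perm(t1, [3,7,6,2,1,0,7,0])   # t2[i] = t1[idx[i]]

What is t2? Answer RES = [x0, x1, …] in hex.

  t0: 66 36 38 61 ca 22 72 de
  t1: 33 92 7d 61 4f 22 72 ea
  t2: 61 ea 72 7d 92 33 ea 33

RES = [0x61, 0xea, 0x72, 0x7d, 0x92, 0x33, 0xea, 0x33]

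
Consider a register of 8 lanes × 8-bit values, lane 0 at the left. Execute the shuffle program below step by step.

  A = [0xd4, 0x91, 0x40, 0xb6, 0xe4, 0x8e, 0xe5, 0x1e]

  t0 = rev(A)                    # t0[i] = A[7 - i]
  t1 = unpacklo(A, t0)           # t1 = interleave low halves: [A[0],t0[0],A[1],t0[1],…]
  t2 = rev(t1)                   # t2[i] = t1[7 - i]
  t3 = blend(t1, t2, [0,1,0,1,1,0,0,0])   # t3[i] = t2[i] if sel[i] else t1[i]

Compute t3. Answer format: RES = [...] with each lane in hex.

t0 = [0x1e, 0xe5, 0x8e, 0xe4, 0xb6, 0x40, 0x91, 0xd4]
t1 = [0xd4, 0x1e, 0x91, 0xe5, 0x40, 0x8e, 0xb6, 0xe4]
t2 = [0xe4, 0xb6, 0x8e, 0x40, 0xe5, 0x91, 0x1e, 0xd4]
t3 = [0xd4, 0xb6, 0x91, 0x40, 0xe5, 0x8e, 0xb6, 0xe4]

RES = [0xd4, 0xb6, 0x91, 0x40, 0xe5, 0x8e, 0xb6, 0xe4]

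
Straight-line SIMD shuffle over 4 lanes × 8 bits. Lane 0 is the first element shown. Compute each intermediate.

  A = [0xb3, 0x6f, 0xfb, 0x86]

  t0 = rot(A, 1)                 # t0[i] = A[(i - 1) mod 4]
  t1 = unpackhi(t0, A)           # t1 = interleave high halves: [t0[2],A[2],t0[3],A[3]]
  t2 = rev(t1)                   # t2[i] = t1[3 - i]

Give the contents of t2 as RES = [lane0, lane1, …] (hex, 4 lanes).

  t0: 86 b3 6f fb
  t1: 6f fb fb 86
  t2: 86 fb fb 6f

RES = [ 0x86  0xfb  0xfb  0x6f ]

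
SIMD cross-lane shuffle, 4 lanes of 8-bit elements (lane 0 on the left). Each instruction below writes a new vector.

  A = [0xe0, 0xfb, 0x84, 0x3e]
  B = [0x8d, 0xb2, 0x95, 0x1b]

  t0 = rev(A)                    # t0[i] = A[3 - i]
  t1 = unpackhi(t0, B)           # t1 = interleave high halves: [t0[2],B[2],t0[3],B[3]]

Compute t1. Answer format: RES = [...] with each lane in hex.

RES = [0xfb, 0x95, 0xe0, 0x1b]

→ t0 |3e|84|fb|e0|
→ t1 |fb|95|e0|1b|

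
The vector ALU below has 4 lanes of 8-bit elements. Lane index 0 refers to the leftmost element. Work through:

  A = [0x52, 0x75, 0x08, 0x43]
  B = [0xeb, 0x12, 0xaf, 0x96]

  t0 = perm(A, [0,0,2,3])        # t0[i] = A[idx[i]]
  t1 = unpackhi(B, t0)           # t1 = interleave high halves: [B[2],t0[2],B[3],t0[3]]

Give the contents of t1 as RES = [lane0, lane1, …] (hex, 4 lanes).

t0 = [0x52, 0x52, 0x08, 0x43]
t1 = [0xaf, 0x08, 0x96, 0x43]

RES = [ 0xaf  0x08  0x96  0x43 ]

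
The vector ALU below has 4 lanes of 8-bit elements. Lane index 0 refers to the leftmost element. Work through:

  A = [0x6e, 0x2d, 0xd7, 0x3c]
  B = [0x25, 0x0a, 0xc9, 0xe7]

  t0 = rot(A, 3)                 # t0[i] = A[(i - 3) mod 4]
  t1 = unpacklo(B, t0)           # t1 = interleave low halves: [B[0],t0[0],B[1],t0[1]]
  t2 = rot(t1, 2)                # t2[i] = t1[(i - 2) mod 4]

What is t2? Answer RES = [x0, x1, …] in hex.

RES = [ 0x0a  0xd7  0x25  0x2d ]

  t0: 2d d7 3c 6e
  t1: 25 2d 0a d7
  t2: 0a d7 25 2d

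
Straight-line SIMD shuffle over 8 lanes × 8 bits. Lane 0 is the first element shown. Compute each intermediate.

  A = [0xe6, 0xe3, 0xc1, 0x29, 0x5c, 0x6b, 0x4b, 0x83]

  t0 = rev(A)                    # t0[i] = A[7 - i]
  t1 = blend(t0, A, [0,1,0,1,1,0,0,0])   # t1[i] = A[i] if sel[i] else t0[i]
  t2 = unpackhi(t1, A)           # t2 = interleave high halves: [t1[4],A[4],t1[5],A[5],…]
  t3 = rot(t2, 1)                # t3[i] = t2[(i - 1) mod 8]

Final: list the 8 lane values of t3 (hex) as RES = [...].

RES = [0x83, 0x5c, 0x5c, 0xc1, 0x6b, 0xe3, 0x4b, 0xe6]

t0 = [0x83, 0x4b, 0x6b, 0x5c, 0x29, 0xc1, 0xe3, 0xe6]
t1 = [0x83, 0xe3, 0x6b, 0x29, 0x5c, 0xc1, 0xe3, 0xe6]
t2 = [0x5c, 0x5c, 0xc1, 0x6b, 0xe3, 0x4b, 0xe6, 0x83]
t3 = [0x83, 0x5c, 0x5c, 0xc1, 0x6b, 0xe3, 0x4b, 0xe6]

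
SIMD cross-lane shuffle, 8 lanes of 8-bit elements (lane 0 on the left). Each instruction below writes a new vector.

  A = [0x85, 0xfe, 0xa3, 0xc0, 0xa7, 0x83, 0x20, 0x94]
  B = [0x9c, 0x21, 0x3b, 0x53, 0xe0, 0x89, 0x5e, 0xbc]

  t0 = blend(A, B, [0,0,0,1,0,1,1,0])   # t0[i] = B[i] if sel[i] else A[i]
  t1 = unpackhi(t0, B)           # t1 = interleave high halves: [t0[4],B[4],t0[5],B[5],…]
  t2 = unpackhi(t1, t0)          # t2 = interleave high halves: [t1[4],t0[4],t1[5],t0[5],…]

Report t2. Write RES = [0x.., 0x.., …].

RES = [0x5e, 0xa7, 0x5e, 0x89, 0x94, 0x5e, 0xbc, 0x94]

t0 = [0x85, 0xfe, 0xa3, 0x53, 0xa7, 0x89, 0x5e, 0x94]
t1 = [0xa7, 0xe0, 0x89, 0x89, 0x5e, 0x5e, 0x94, 0xbc]
t2 = [0x5e, 0xa7, 0x5e, 0x89, 0x94, 0x5e, 0xbc, 0x94]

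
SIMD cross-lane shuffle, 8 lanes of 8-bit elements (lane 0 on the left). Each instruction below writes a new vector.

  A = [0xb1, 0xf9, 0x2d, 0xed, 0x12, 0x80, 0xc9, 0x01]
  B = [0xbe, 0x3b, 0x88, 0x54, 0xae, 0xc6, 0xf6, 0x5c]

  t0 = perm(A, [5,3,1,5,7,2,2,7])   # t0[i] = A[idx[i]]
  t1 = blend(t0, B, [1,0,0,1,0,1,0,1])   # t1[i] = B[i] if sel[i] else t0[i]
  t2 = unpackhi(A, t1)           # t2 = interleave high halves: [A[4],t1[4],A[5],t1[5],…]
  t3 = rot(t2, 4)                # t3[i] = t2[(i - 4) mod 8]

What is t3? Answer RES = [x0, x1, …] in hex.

RES = [ 0xc9  0x2d  0x01  0x5c  0x12  0x01  0x80  0xc6 ]

t0 = [0x80, 0xed, 0xf9, 0x80, 0x01, 0x2d, 0x2d, 0x01]
t1 = [0xbe, 0xed, 0xf9, 0x54, 0x01, 0xc6, 0x2d, 0x5c]
t2 = [0x12, 0x01, 0x80, 0xc6, 0xc9, 0x2d, 0x01, 0x5c]
t3 = [0xc9, 0x2d, 0x01, 0x5c, 0x12, 0x01, 0x80, 0xc6]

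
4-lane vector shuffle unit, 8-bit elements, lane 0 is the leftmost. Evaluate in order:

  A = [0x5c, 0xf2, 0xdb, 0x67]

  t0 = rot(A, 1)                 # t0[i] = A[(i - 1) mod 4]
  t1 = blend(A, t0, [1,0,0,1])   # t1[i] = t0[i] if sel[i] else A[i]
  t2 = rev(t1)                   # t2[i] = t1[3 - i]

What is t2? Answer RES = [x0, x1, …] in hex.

RES = [0xdb, 0xdb, 0xf2, 0x67]

  t0: 67 5c f2 db
  t1: 67 f2 db db
  t2: db db f2 67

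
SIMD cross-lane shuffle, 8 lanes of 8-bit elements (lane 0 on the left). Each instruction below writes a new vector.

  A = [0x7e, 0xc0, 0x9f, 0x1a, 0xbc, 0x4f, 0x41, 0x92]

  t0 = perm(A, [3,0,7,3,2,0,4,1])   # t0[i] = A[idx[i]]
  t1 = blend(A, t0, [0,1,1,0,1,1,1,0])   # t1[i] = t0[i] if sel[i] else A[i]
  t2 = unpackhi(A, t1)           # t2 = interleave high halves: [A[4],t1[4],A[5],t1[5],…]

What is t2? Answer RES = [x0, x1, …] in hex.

RES = [0xbc, 0x9f, 0x4f, 0x7e, 0x41, 0xbc, 0x92, 0x92]

  t0: 1a 7e 92 1a 9f 7e bc c0
  t1: 7e 7e 92 1a 9f 7e bc 92
  t2: bc 9f 4f 7e 41 bc 92 92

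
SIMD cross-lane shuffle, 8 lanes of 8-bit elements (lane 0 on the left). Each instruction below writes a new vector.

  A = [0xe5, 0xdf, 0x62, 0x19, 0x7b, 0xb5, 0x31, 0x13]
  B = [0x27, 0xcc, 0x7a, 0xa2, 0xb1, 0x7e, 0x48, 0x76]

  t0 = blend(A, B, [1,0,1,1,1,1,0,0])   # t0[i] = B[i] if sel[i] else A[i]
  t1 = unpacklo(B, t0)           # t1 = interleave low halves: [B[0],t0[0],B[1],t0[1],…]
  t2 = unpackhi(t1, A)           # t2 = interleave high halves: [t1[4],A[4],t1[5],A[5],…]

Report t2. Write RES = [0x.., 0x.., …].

→ t0 |27|df|7a|a2|b1|7e|31|13|
→ t1 |27|27|cc|df|7a|7a|a2|a2|
→ t2 |7a|7b|7a|b5|a2|31|a2|13|

RES = [ 0x7a  0x7b  0x7a  0xb5  0xa2  0x31  0xa2  0x13 ]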